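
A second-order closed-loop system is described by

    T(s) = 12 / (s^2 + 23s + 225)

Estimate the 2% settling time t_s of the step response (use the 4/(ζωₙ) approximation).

Comparing s^2 + 23s + 225 to s^2 + 2ζωₙs + ωₙ²: ωₙ = 15 rad/s and ζ = 23/(2·15) ≈ 0.7667.
ζωₙ = 23/2 = 11.5, so t_s ≈ 4/(ζωₙ) = 4/11.5 ≈ 0.3478 s.

t_s ≈ 0.3478 s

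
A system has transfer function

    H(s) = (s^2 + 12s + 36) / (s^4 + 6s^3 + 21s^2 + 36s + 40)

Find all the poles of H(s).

The poles are the roots of the denominator s^4 + 6s^3 + 21s^2 + 36s + 40 = 0.
No real roots exist; factor into two real quadratics: (s^2 + 2s + 5)(s^2 + 4s + 8) = 0.
Each quadratic gives a conjugate pair via the quadratic formula.

s = -1 + 2j, -1 - 2j, -2 + 2j, -2 - 2j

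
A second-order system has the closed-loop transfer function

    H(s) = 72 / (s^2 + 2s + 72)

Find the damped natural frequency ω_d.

ω_d ≈ 8.426 rad/s

Comparing s^2 + 2s + 72 to s^2 + 2ζωₙs + ωₙ²: ωₙ = √72 ≈ 8.485 rad/s and ζ = 2/(2·√72) ≈ 0.1179.
ζωₙ = 2/2 = 1, so ω_d = ωₙ√(1−ζ²) = √(ωₙ² − (ζωₙ)²) = √(72 − 1²) = √71 ≈ 8.426 rad/s.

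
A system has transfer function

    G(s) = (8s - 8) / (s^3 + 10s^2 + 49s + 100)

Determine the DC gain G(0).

Set s = 0: G(0) = (-8) / (100) = -2/25.

G(0) = -2/25 ≈ -0.08000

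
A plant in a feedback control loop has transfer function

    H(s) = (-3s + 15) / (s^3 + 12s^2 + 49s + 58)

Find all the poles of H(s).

The poles are the roots of the denominator s^3 + 12s^2 + 49s + 58 = 0.
Trying s = -2: the polynomial evaluates to 0, so (s + 2) is a factor.
Dividing out leaves s^2 + 10s + 29 = 0.
The quadratic formula then gives s = -5 ± 2j.

s = -5 + 2j, -5 - 2j, -2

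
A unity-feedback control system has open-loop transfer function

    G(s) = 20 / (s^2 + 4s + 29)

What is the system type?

The denominator has no factor of s at the origin — no free integrator — so this is a Type 0 system.

Type 0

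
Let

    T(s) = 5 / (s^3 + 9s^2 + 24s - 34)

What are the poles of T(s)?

The poles are the roots of the denominator s^3 + 9s^2 + 24s - 34 = 0.
Trying s = 1: the polynomial evaluates to 0, so (s - 1) is a factor.
Dividing out leaves s^2 + 10s + 34 = 0.
The quadratic formula then gives s = -5 ± 3j.

s = -5 ± 3j, 1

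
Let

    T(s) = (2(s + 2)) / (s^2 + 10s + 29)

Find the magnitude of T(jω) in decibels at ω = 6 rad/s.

Substitute s = j6: numerator = 4 + j12, denominator = -7 + j60.
|T(j6)| = |4 + j12| / |-7 + j60| = 12.649 / 60.407 ≈ 0.2094.
In decibels: 20·log₁₀(0.2094) ≈ -13.6 dB.

|T(j6)|_dB ≈ -13.6 dB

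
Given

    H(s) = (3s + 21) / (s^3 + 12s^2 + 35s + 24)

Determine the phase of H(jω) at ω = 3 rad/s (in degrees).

∠H(j3) ≈ -113.9°

At s = j3: numerator = 21 + j9, denominator = -84 + j78.
∠H = ∠num − ∠den = 23.199° − (137.12°) = -113.9°.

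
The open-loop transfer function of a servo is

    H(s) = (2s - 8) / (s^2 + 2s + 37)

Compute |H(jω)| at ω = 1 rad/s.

|H(j1)| ≈ 0.2287

Substitute s = j1: numerator = -8 + j2, denominator = 36 + j2.
|H(j1)| = |-8 + j2| / |36 + j2| = 8.2462 / 36.056 ≈ 0.2287.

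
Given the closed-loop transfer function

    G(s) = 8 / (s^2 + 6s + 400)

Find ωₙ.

ωₙ = 20 rad/s

Compare the denominator to the standard form s^2 + 2ζωₙs + ωₙ².
ωₙ² = 400, so ωₙ = 20 rad/s.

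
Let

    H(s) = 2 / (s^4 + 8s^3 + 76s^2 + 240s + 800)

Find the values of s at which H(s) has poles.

The poles are the roots of the denominator s^4 + 8s^3 + 76s^2 + 240s + 800 = 0.
No real roots exist; factor into two real quadratics: (s^2 + 4s + 20)(s^2 + 4s + 40) = 0.
Each quadratic gives a conjugate pair via the quadratic formula.

s = -2 ± 4j, -2 ± 6j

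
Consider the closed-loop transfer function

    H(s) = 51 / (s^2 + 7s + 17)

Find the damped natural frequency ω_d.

ω_d ≈ 2.179 rad/s

Comparing s^2 + 7s + 17 to s^2 + 2ζωₙs + ωₙ²: ωₙ = √17 ≈ 4.123 rad/s and ζ = 7/(2·√17) ≈ 0.8489.
ζωₙ = 7/2 = 3.5, so ω_d = ωₙ√(1−ζ²) = √(ωₙ² − (ζωₙ)²) = √(17 − 3.5²) = √4.75 ≈ 2.179 rad/s.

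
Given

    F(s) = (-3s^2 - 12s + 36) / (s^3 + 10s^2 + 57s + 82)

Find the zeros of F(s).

Set the numerator to zero: -3s^2 - 12s + 36 = 0, i.e. -3·(s^2 + 4s - 12) = 0.
Factoring: (s - 2)(s + 6) = 0.

s = 2, -6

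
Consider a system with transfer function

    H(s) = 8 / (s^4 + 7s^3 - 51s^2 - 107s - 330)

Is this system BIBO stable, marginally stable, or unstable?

The denominator s^4 + 7s^3 - 51s^2 - 107s - 330 factors as (s + 11)(s^2 + 2s + 5)(s - 6), giving poles at s = -11, -1 ± 2j, 6.
Since the pole(s) at s = 6 lie in the right half-plane, the system is unstable.

unstable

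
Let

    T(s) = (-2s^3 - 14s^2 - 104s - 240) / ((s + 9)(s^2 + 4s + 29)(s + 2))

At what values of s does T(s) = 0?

Set the numerator to zero: -2s^3 - 14s^2 - 104s - 240 = 0, i.e. -2·(s^3 + 7s^2 + 52s + 120) = 0.
Factoring: (s + 3)(s^2 + 4s + 40) = 0.

s = -3, -2 + 6j, -2 - 6j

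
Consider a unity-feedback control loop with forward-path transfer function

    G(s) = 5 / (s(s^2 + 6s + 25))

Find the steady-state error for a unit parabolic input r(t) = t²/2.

e_ss = ∞

G(s) has one pole at the origin.
This is a Type 1 system; Ka = lim_{s→0} s^2·G(s) = 0, so the steady-state error for a parabola input is infinite.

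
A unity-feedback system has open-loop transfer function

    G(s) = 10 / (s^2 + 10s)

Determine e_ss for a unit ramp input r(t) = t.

G(s) has one pole at the origin.
This is a Type 1 system. Kv = lim_{s→0} s·G(s) = 10/10 = 1.
e_ss = 1/Kv = 1/(1) = 1.

e_ss = 1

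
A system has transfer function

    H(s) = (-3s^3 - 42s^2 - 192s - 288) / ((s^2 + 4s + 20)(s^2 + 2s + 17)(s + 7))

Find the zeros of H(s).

Set the numerator to zero: -3s^3 - 42s^2 - 192s - 288 = 0, i.e. -3·(s^3 + 14s^2 + 64s + 96) = 0.
Factoring: (s + 4)^2(s + 6) = 0.

s = -4, -4, -6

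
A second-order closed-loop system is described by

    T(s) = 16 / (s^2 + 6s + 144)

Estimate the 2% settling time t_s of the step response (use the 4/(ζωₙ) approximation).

t_s ≈ 1.333 s

Comparing s^2 + 6s + 144 to s^2 + 2ζωₙs + ωₙ²: ωₙ = 12 rad/s and ζ = 6/(2·12) = 0.25.
ζωₙ = 6/2 = 3, so t_s ≈ 4/(ζωₙ) = 4/3 ≈ 1.333 s.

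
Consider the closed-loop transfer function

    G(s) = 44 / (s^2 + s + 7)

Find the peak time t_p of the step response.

Comparing s^2 + s + 7 to s^2 + 2ζωₙs + ωₙ²: ωₙ = √7 ≈ 2.646 rad/s and ζ = 1/(2·√7) ≈ 0.1890.
ζωₙ = 1/2 = 0.5, so ω_d = ωₙ√(1−ζ²) = √(ωₙ² − (ζωₙ)²) = √(7 − 0.5²) = √6.75 ≈ 2.598 rad/s.
t_p = π/ω_d = π/2.598 ≈ 1.209 s.

t_p ≈ 1.209 s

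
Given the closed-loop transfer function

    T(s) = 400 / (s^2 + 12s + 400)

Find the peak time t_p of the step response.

Comparing s^2 + 12s + 400 to s^2 + 2ζωₙs + ωₙ²: ωₙ = 20 rad/s and ζ = 12/(2·20) = 0.3.
ζωₙ = 12/2 = 6, so ω_d = ωₙ√(1−ζ²) = √(ωₙ² − (ζωₙ)²) = √(400 − 6²) = √364 ≈ 19.08 rad/s.
t_p = π/ω_d = π/19.08 ≈ 0.1647 s.

t_p ≈ 0.1647 s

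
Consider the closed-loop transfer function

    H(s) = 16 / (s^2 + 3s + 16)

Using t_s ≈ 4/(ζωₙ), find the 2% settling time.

t_s ≈ 2.667 s

Comparing s^2 + 3s + 16 to s^2 + 2ζωₙs + ωₙ²: ωₙ = 4 rad/s and ζ = 3/(2·4) = 0.375.
ζωₙ = 3/2 = 1.5, so t_s ≈ 4/(ζωₙ) = 4/1.5 ≈ 2.667 s.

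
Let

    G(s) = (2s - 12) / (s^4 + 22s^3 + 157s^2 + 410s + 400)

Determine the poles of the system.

s = -2 ± j, -8, -10

The poles are the roots of the denominator s^4 + 22s^3 + 157s^2 + 410s + 400 = 0.
Trying s = -8: the polynomial evaluates to 0, so (s + 8) is a factor.
Dividing out leaves s^3 + 14s^2 + 45s + 50 = 0.
This factors further as (s^2 + 4s + 5)(s + 10) = 0.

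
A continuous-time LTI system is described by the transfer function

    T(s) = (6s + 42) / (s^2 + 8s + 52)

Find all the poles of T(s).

s = -4 + 6j, -4 - 6j

The poles are the roots of the denominator s^2 + 8s + 52 = 0.
Using the quadratic formula: s = (-8 ± √(-144))/2 = -4 ± 6j.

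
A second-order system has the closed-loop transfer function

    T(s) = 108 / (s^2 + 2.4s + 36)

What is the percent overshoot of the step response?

Comparing s^2 + 2.4s + 36 to s^2 + 2ζωₙs + ωₙ²: ωₙ = 6 rad/s and ζ = 2.4/(2·6) = 0.2.
%OS = 100·exp(−πζ/√(1−ζ²)) = 100·exp(−π·0.2/√(1−0.2²)) ≈ 52.7%.

%OS ≈ 52.7%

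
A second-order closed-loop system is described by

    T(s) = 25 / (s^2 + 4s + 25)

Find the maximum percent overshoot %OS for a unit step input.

Comparing s^2 + 4s + 25 to s^2 + 2ζωₙs + ωₙ²: ωₙ = 5 rad/s and ζ = 4/(2·5) = 0.4.
%OS = 100·exp(−πζ/√(1−ζ²)) = 100·exp(−π·0.4/√(1−0.4²)) ≈ 25.4%.

%OS ≈ 25.4%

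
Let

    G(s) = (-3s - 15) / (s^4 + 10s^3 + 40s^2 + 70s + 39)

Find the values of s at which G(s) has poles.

s = -3 + 2j, -3 - 2j, -3, -1

The poles are the roots of the denominator s^4 + 10s^3 + 40s^2 + 70s + 39 = 0.
Trying s = -3: the polynomial evaluates to 0, so (s + 3) is a factor.
Dividing out leaves s^3 + 7s^2 + 19s + 13 = 0.
This factors further as (s^2 + 6s + 13)(s + 1) = 0.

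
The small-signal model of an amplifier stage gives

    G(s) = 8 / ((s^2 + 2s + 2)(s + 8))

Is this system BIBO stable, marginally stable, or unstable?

stable

The poles can be read from the denominator factors: s = -1 + j, -1 - j, -8.
Since all poles lie strictly in the left half-plane, the system is stable.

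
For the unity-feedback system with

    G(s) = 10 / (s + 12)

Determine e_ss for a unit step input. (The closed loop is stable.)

G(s) has no poles at the origin.
This is a Type 0 system. Kp = lim_{s→0} G(s) = 10/12 = 5/6.
e_ss = 1/(1 + Kp) = 1/(1 + 5/6) = 6/11 ≈ 0.5455.

e_ss = 0.5455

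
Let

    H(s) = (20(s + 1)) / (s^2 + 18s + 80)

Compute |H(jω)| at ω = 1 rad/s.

Substitute s = j1: numerator = 20 + j20, denominator = 79 + j18.
|H(j1)| = |20 + j20| / |79 + j18| = 28.284 / 81.025 ≈ 0.3491.

|H(j1)| ≈ 0.3491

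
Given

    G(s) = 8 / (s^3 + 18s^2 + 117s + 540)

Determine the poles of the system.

s = -3 + 6j, -3 - 6j, -12

The poles are the roots of the denominator s^3 + 18s^2 + 117s + 540 = 0.
Trying s = -12: the polynomial evaluates to 0, so (s + 12) is a factor.
Dividing out leaves s^2 + 6s + 45 = 0.
The quadratic formula then gives s = -3 ± 6j.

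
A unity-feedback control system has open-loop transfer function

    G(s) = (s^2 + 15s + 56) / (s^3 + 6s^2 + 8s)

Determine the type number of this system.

Factor s from the denominator: s^3 + 6s^2 + 8s = s·(s^2 + 6s + 8).
There is 1 pole at the origin, so the system is Type 1.

Type 1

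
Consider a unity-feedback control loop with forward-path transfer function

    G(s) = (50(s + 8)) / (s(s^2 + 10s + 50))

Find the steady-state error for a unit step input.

e_ss = 0

G(s) has one pole at the origin.
This is a Type 1 system; for a step input the steady-state error is zero.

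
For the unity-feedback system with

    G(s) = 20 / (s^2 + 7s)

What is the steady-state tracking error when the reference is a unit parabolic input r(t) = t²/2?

e_ss = ∞

G(s) has one pole at the origin.
This is a Type 1 system; Ka = lim_{s→0} s^2·G(s) = 0, so the steady-state error for a parabola input is infinite.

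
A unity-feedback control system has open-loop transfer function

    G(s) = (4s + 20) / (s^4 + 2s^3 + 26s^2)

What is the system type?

Factor s from the denominator: s^4 + 2s^3 + 26s^2 = s^2·(s^2 + 2s + 26).
There are 2 poles at the origin, so the system is Type 2.

Type 2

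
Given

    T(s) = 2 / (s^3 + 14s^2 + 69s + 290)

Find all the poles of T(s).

s = -2 + 5j, -2 - 5j, -10

The poles are the roots of the denominator s^3 + 14s^2 + 69s + 290 = 0.
Trying s = -10: the polynomial evaluates to 0, so (s + 10) is a factor.
Dividing out leaves s^2 + 4s + 29 = 0.
The quadratic formula then gives s = -2 ± 5j.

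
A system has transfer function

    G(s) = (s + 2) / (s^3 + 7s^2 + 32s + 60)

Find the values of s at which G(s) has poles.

s = -2 ± 4j, -3

The poles are the roots of the denominator s^3 + 7s^2 + 32s + 60 = 0.
Trying s = -3: the polynomial evaluates to 0, so (s + 3) is a factor.
Dividing out leaves s^2 + 4s + 20 = 0.
The quadratic formula then gives s = -2 ± 4j.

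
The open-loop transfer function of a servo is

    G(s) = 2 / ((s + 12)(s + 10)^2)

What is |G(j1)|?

Substitute s = j1: numerator = 2, denominator = 1168 + j339.
|G(j1)| = |2| / |1168 + j339| = 2 / 1216.2 ≈ 0.001644.

|G(j1)| ≈ 0.001644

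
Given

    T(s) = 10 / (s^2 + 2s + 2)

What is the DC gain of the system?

T(0) = 5

Set s = 0: T(0) = (10) / (2) = 5.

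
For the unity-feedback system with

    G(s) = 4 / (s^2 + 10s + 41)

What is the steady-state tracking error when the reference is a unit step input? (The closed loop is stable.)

e_ss = 0.9111

G(s) has no poles at the origin.
This is a Type 0 system. Kp = lim_{s→0} G(s) = 4/41.
e_ss = 1/(1 + Kp) = 1/(1 + 4/41) = 41/45 ≈ 0.9111.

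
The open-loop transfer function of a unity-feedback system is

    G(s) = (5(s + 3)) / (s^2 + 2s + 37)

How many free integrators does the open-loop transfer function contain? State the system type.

The denominator has no factor of s at the origin — no free integrator — so this is a Type 0 system.

Type 0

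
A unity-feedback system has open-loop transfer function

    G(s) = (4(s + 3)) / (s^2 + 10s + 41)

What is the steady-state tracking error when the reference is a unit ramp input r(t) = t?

e_ss = ∞

G(s) has no poles at the origin.
This is a Type 0 system; Kv = lim_{s→0} s·G(s) = 0, so the steady-state error for a ramp input is infinite.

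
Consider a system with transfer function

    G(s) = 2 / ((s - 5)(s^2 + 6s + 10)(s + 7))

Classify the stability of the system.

The poles can be read from the denominator factors: s = 5, -3 ± j, -7.
Since the pole(s) at s = 5 lie in the right half-plane, the system is unstable.

unstable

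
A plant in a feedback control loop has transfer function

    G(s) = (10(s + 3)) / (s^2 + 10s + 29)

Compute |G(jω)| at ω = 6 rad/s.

Substitute s = j6: numerator = 30 + j60, denominator = -7 + j60.
|G(j6)| = |30 + j60| / |-7 + j60| = 67.082 / 60.407 ≈ 1.111.

|G(j6)| ≈ 1.111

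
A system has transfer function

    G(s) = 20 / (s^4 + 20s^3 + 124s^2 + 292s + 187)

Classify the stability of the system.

stable

The denominator s^4 + 20s^3 + 124s^2 + 292s + 187 factors as (s + 11)(s^2 + 8s + 17)(s + 1), giving poles at s = -11, -4 + j, -4 - j, -1.
Since all poles lie strictly in the left half-plane, the system is stable.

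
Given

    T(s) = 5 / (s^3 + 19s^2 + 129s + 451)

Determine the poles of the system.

s = -4 + 5j, -4 - 5j, -11

The poles are the roots of the denominator s^3 + 19s^2 + 129s + 451 = 0.
Trying s = -11: the polynomial evaluates to 0, so (s + 11) is a factor.
Dividing out leaves s^2 + 8s + 41 = 0.
The quadratic formula then gives s = -4 ± 5j.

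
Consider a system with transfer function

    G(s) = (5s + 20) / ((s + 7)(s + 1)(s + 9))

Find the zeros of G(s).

Set the numerator to zero: 5s + 20 = 0, i.e. 5·(s + 4) = 0.
So s = -4.

s = -4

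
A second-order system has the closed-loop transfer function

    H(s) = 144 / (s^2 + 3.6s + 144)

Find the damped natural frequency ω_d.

Comparing s^2 + 3.6s + 144 to s^2 + 2ζωₙs + ωₙ²: ωₙ = 12 rad/s and ζ = 3.6/(2·12) = 0.15.
ζωₙ = 3.6/2 = 1.8, so ω_d = ωₙ√(1−ζ²) = √(ωₙ² − (ζωₙ)²) = √(144 − 1.8²) = √140.76 ≈ 11.86 rad/s.

ω_d ≈ 11.86 rad/s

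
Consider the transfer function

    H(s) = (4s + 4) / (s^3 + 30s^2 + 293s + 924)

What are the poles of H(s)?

The poles are the roots of the denominator s^3 + 30s^2 + 293s + 924 = 0.
Trying s = -7: the polynomial evaluates to 0, so (s + 7) is a factor.
Dividing out leaves s^2 + 23s + 132 = 0.
Factoring the quadratic: (s + 11)(s + 12) = 0.

s = -7, -11, -12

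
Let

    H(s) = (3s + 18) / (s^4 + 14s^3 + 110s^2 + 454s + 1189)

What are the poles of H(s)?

s = -2 ± 5j, -5 ± 4j

The poles are the roots of the denominator s^4 + 14s^3 + 110s^2 + 454s + 1189 = 0.
No real roots exist; factor into two real quadratics: (s^2 + 4s + 29)(s^2 + 10s + 41) = 0.
Each quadratic gives a conjugate pair via the quadratic formula.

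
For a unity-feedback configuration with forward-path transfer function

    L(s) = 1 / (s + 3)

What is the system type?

The denominator has no factor of s at the origin — no free integrator — so this is a Type 0 system.

Type 0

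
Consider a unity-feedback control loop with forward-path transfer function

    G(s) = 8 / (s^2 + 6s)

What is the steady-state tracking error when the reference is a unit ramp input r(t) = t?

G(s) has one pole at the origin.
This is a Type 1 system. Kv = lim_{s→0} s·G(s) = 8/6 = 4/3.
e_ss = 1/Kv = 1/(4/3) = 3/4 ≈ 0.7500.

e_ss = 0.7500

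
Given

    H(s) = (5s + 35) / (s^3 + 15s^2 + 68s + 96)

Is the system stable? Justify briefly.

The denominator s^3 + 15s^2 + 68s + 96 factors as (s + 4)(s + 8)(s + 3), giving poles at s = -4, -8, -3.
Since all poles lie strictly in the left half-plane, the system is stable.

stable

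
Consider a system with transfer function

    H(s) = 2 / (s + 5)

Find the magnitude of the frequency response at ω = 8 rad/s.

|H(j8)| ≈ 0.2120

Substitute s = j8: numerator = 2, denominator = 5 + j8.
|H(j8)| = |2| / |5 + j8| = 2 / 9.4340 ≈ 0.2120.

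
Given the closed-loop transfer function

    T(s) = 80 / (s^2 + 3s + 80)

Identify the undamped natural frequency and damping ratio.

Compare the denominator to the standard form s^2 + 2ζωₙs + ωₙ².
ωₙ² = 80, so ωₙ = √80 ≈ 8.944 rad/s.
2ζωₙ = 3, so ζ = 3/(2·√80) ≈ 0.1677.
With ζ = 0.1677 the response is underdamped.

ωₙ ≈ 8.944 rad/s, ζ ≈ 0.1677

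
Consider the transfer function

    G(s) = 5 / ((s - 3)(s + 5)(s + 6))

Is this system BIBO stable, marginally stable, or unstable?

The poles can be read from the denominator factors: s = 3, -5, -6.
Since the pole(s) at s = 3 lie in the right half-plane, the system is unstable.

unstable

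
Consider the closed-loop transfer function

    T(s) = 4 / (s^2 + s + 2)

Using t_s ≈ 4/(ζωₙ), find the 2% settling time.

t_s ≈ 8 s

Comparing s^2 + s + 2 to s^2 + 2ζωₙs + ωₙ²: ωₙ = √2 ≈ 1.414 rad/s and ζ = 1/(2·√2) ≈ 0.3536.
ζωₙ = 1/2 = 0.5, so t_s ≈ 4/(ζωₙ) = 4/0.5 = 8 s.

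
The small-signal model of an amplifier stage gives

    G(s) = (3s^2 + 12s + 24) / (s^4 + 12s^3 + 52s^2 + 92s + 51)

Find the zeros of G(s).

s = -2 ± 2j

Set the numerator to zero: 3s^2 + 12s + 24 = 0, i.e. 3·(s^2 + 4s + 8) = 0.
Factoring: (s^2 + 4s + 8) = 0.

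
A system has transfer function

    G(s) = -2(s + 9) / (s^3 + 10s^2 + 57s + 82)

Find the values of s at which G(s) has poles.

The poles are the roots of the denominator s^3 + 10s^2 + 57s + 82 = 0.
Trying s = -2: the polynomial evaluates to 0, so (s + 2) is a factor.
Dividing out leaves s^2 + 8s + 41 = 0.
The quadratic formula then gives s = -4 ± 5j.

s = -4 ± 5j, -2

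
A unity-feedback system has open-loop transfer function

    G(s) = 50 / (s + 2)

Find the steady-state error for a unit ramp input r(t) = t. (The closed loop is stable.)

G(s) has no poles at the origin.
This is a Type 0 system; Kv = lim_{s→0} s·G(s) = 0, so the steady-state error for a ramp input is infinite.

e_ss = ∞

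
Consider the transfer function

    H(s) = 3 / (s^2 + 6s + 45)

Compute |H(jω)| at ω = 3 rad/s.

Substitute s = j3: numerator = 3, denominator = 36 + j18.
|H(j3)| = |3| / |36 + j18| = 3 / 40.249 ≈ 0.07454.

|H(j3)| ≈ 0.07454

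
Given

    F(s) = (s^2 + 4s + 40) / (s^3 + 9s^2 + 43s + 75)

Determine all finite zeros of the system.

s = -2 + 6j, -2 - 6j

Set the numerator to zero: s^2 + 4s + 40 = 0.
Factoring: (s^2 + 4s + 40) = 0.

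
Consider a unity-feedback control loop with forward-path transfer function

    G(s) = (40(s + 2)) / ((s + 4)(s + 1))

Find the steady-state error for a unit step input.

e_ss = 0.04762

G(s) has no poles at the origin.
This is a Type 0 system. Kp = lim_{s→0} G(s) = 80/4 = 20.
e_ss = 1/(1 + Kp) = 1/(1 + 20) = 1/21 ≈ 0.04762.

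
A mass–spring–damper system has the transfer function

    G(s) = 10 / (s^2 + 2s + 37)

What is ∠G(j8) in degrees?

At s = j8: numerator = 10, denominator = -27 + j16.
∠G = ∠num − ∠den = 0° − (149.35°) = -149.3°.

∠G(j8) ≈ -149.3°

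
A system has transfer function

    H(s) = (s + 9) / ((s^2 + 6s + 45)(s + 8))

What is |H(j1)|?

Substitute s = j1: numerator = 9 + j1, denominator = 346 + j92.
|H(j1)| = |9 + j1| / |346 + j92| = 9.0554 / 358.02 ≈ 0.02529.

|H(j1)| ≈ 0.02529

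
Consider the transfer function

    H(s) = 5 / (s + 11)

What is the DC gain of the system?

At s = 0 each factor (s + a) contributes a and each (s^2 + bs + c) contributes c.
H(0) = 5·1 / ((11)) = 5/11 = 5/11.

H(0) = 5/11 ≈ 0.4545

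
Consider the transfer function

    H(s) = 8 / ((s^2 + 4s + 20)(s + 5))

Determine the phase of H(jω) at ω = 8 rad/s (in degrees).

At s = j8: numerator = 8, denominator = -476 - j192.
∠H = ∠num − ∠den = 0° − (-158.03°) = 158.0°.

∠H(j8) ≈ 158.0°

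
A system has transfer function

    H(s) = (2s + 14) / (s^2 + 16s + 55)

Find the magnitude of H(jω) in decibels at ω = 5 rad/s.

Substitute s = j5: numerator = 14 + j10, denominator = 30 + j80.
|H(j5)| = |14 + j10| / |30 + j80| = 17.205 / 85.440 ≈ 0.2014.
In decibels: 20·log₁₀(0.2014) ≈ -13.9 dB.

|H(j5)|_dB ≈ -13.9 dB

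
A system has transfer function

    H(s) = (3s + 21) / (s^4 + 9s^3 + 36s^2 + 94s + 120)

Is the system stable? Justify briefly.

stable

The denominator s^4 + 9s^3 + 36s^2 + 94s + 120 factors as (s + 3)(s^2 + 2s + 10)(s + 4), giving poles at s = -3, -1 ± 3j, -4.
Since all poles lie strictly in the left half-plane, the system is stable.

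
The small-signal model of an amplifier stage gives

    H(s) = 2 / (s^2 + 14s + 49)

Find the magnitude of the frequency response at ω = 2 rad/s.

|H(j2)| ≈ 0.03774

Substitute s = j2: numerator = 2, denominator = 45 + j28.
|H(j2)| = |2| / |45 + j28| = 2 / 53 ≈ 0.03774.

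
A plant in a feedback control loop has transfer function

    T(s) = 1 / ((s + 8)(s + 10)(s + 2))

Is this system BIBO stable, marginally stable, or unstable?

stable

The poles can be read from the denominator factors: s = -8, -10, -2.
Since all poles lie strictly in the left half-plane, the system is stable.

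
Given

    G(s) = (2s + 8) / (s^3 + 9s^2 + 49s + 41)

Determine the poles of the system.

s = -4 ± 5j, -1

The poles are the roots of the denominator s^3 + 9s^2 + 49s + 41 = 0.
Trying s = -1: the polynomial evaluates to 0, so (s + 1) is a factor.
Dividing out leaves s^2 + 8s + 41 = 0.
The quadratic formula then gives s = -4 ± 5j.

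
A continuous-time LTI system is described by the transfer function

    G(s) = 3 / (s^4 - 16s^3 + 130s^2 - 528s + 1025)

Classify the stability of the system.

The denominator s^4 - 16s^3 + 130s^2 - 528s + 1025 factors as (s^2 - 8s + 41)(s^2 - 8s + 25), giving poles at s = 4 + 5j, 4 - 5j, 4 + 3j, 4 - 3j.
Since the pole(s) at s = 4 ± 5j, 4 ± 3j lie in the right half-plane, the system is unstable.

unstable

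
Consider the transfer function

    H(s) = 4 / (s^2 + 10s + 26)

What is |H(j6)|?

|H(j6)| ≈ 0.06576

Substitute s = j6: numerator = 4, denominator = -10 + j60.
|H(j6)| = |4| / |-10 + j60| = 4 / 60.828 ≈ 0.06576.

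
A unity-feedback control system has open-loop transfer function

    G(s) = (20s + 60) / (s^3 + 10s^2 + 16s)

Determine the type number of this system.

Factor s from the denominator: s^3 + 10s^2 + 16s = s·(s^2 + 10s + 16).
There is 1 pole at the origin, so the system is Type 1.

Type 1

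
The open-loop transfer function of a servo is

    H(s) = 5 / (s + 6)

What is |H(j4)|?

|H(j4)| ≈ 0.6934

Substitute s = j4: numerator = 5, denominator = 6 + j4.
|H(j4)| = |5| / |6 + j4| = 5 / 7.2111 ≈ 0.6934.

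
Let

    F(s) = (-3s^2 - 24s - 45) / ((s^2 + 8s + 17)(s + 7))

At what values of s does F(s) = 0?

s = -3, -5

Set the numerator to zero: -3s^2 - 24s - 45 = 0, i.e. -3·(s^2 + 8s + 15) = 0.
Factoring: (s + 3)(s + 5) = 0.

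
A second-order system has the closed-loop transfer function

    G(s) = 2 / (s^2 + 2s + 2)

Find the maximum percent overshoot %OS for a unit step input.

Comparing s^2 + 2s + 2 to s^2 + 2ζωₙs + ωₙ²: ωₙ = √2 ≈ 1.414 rad/s and ζ = 2/(2·√2) ≈ 0.7071.
%OS = 100·exp(−πζ/√(1−ζ²)) = 100·exp(−π·0.7071/√(1−0.7071²)) ≈ 4.32%.

%OS ≈ 4.32%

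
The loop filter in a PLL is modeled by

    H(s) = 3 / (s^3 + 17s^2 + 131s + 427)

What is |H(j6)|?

|H(j6)| ≈ 0.005006

Substitute s = j6: numerator = 3, denominator = -185 + j570.
|H(j6)| = |3| / |-185 + j570| = 3 / 599.27 ≈ 0.005006.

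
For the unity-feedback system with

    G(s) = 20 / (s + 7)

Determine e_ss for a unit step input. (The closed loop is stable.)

G(s) has no poles at the origin.
This is a Type 0 system. Kp = lim_{s→0} G(s) = 20/7.
e_ss = 1/(1 + Kp) = 1/(1 + 20/7) = 7/27 ≈ 0.2593.

e_ss = 0.2593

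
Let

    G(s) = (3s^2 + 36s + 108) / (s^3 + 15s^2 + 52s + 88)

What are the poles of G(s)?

s = -11, -2 + 2j, -2 - 2j

The poles are the roots of the denominator s^3 + 15s^2 + 52s + 88 = 0.
Trying s = -11: the polynomial evaluates to 0, so (s + 11) is a factor.
Dividing out leaves s^2 + 4s + 8 = 0.
The quadratic formula then gives s = -2 ± 2j.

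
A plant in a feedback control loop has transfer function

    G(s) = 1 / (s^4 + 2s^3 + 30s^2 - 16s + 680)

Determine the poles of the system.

s = 2 + 4j, 2 - 4j, -3 + 5j, -3 - 5j

The poles are the roots of the denominator s^4 + 2s^3 + 30s^2 - 16s + 680 = 0.
No real roots exist; factor into two real quadratics: (s^2 - 4s + 20)(s^2 + 6s + 34) = 0.
Each quadratic gives a conjugate pair via the quadratic formula.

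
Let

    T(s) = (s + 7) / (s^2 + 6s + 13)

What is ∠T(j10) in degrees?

∠T(j10) ≈ -90.40°

At s = j10: numerator = 7 + j10, denominator = -87 + j60.
∠T = ∠num − ∠den = 55.008° − (145.41°) = -90.40°.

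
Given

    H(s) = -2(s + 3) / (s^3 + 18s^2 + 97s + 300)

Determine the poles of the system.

The poles are the roots of the denominator s^3 + 18s^2 + 97s + 300 = 0.
Trying s = -12: the polynomial evaluates to 0, so (s + 12) is a factor.
Dividing out leaves s^2 + 6s + 25 = 0.
The quadratic formula then gives s = -3 ± 4j.

s = -3 + 4j, -3 - 4j, -12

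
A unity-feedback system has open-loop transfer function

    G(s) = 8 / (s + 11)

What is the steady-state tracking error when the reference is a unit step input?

e_ss = 0.5789

G(s) has no poles at the origin.
This is a Type 0 system. Kp = lim_{s→0} G(s) = 8/11.
e_ss = 1/(1 + Kp) = 1/(1 + 8/11) = 11/19 ≈ 0.5789.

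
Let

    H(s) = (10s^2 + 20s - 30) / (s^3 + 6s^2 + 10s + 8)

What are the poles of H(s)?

The poles are the roots of the denominator s^3 + 6s^2 + 10s + 8 = 0.
Trying s = -4: the polynomial evaluates to 0, so (s + 4) is a factor.
Dividing out leaves s^2 + 2s + 2 = 0.
The quadratic formula then gives s = -1 ± 1j.

s = -1 ± j, -4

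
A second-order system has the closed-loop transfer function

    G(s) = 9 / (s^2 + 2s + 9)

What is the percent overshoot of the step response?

%OS ≈ 32.9%

Comparing s^2 + 2s + 9 to s^2 + 2ζωₙs + ωₙ²: ωₙ = 3 rad/s and ζ = 2/(2·3) ≈ 0.3333.
%OS = 100·exp(−πζ/√(1−ζ²)) = 100·exp(−π·0.3333/√(1−0.3333²)) ≈ 32.9%.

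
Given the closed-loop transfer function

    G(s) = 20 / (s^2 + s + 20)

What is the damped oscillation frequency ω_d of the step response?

ω_d ≈ 4.444 rad/s

Comparing s^2 + s + 20 to s^2 + 2ζωₙs + ωₙ²: ωₙ = √20 ≈ 4.472 rad/s and ζ = 1/(2·√20) ≈ 0.1118.
ζωₙ = 1/2 = 0.5, so ω_d = ωₙ√(1−ζ²) = √(ωₙ² − (ζωₙ)²) = √(20 − 0.5²) = √19.75 ≈ 4.444 rad/s.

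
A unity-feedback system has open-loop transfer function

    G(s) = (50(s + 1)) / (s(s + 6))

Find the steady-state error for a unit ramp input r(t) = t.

e_ss = 0.1200

G(s) has one pole at the origin.
This is a Type 1 system. Kv = lim_{s→0} s·G(s) = 50/6 = 25/3.
e_ss = 1/Kv = 1/(25/3) = 3/25 ≈ 0.1200.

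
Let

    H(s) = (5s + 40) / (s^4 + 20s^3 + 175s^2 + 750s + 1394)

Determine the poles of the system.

s = -5 ± 3j, -5 ± 4j

The poles are the roots of the denominator s^4 + 20s^3 + 175s^2 + 750s + 1394 = 0.
No real roots exist; factor into two real quadratics: (s^2 + 10s + 34)(s^2 + 10s + 41) = 0.
Each quadratic gives a conjugate pair via the quadratic formula.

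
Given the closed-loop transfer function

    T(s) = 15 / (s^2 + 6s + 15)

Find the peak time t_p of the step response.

Comparing s^2 + 6s + 15 to s^2 + 2ζωₙs + ωₙ²: ωₙ = √15 ≈ 3.873 rad/s and ζ = 6/(2·√15) ≈ 0.7746.
ζωₙ = 6/2 = 3, so ω_d = ωₙ√(1−ζ²) = √(ωₙ² − (ζωₙ)²) = √(15 − 3²) = √6 ≈ 2.449 rad/s.
t_p = π/ω_d = π/2.449 ≈ 1.283 s.

t_p ≈ 1.283 s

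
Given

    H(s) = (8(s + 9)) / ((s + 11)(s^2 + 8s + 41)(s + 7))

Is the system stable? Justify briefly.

stable

The poles can be read from the denominator factors: s = -11, -4 ± 5j, -7.
Since all poles lie strictly in the left half-plane, the system is stable.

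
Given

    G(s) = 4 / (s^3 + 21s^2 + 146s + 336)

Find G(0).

Set s = 0: G(0) = (4) / (336) = 1/84.

G(0) = 1/84 ≈ 0.01190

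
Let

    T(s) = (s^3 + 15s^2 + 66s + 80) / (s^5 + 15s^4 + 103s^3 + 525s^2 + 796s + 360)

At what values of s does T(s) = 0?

Set the numerator to zero: s^3 + 15s^2 + 66s + 80 = 0.
Factoring: (s + 8)(s + 5)(s + 2) = 0.

s = -8, -5, -2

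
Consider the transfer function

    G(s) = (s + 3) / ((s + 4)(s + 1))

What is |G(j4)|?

|G(j4)| ≈ 0.2144

Substitute s = j4: numerator = 3 + j4, denominator = -12 + j20.
|G(j4)| = |3 + j4| / |-12 + j20| = 5 / 23.324 ≈ 0.2144.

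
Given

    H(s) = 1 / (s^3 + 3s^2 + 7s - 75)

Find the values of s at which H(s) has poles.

s = -3 + 4j, -3 - 4j, 3

The poles are the roots of the denominator s^3 + 3s^2 + 7s - 75 = 0.
Trying s = 3: the polynomial evaluates to 0, so (s - 3) is a factor.
Dividing out leaves s^2 + 6s + 25 = 0.
The quadratic formula then gives s = -3 ± 4j.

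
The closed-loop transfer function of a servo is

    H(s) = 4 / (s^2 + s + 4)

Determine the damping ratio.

ζ = 0.25

Compare the denominator to the standard form s^2 + 2ζωₙs + ωₙ².
ωₙ² = 4, so ωₙ = 2 rad/s.
2ζωₙ = 1, so ζ = 1/(2·2) = 0.25.
With ζ = 0.25 the response is underdamped.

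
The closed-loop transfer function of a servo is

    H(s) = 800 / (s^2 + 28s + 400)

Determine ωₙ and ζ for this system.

Compare the denominator to the standard form s^2 + 2ζωₙs + ωₙ².
ωₙ² = 400, so ωₙ = 20 rad/s.
2ζωₙ = 28, so ζ = 28/(2·20) = 0.7.
With ζ = 0.7 the response is underdamped.

ωₙ = 20 rad/s, ζ = 0.7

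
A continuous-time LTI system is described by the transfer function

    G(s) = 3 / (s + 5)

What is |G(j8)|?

Substitute s = j8: numerator = 3, denominator = 5 + j8.
|G(j8)| = |3| / |5 + j8| = 3 / 9.4340 ≈ 0.3180.

|G(j8)| ≈ 0.3180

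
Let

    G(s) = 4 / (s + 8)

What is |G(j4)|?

Substitute s = j4: numerator = 4, denominator = 8 + j4.
|G(j4)| = |4| / |8 + j4| = 4 / 8.9443 ≈ 0.4472.

|G(j4)| ≈ 0.4472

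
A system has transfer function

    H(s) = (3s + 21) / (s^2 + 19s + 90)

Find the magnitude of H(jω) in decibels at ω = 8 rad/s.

Substitute s = j8: numerator = 21 + j24, denominator = 26 + j152.
|H(j8)| = |21 + j24| / |26 + j152| = 31.890 / 154.21 ≈ 0.2068.
In decibels: 20·log₁₀(0.2068) ≈ -13.7 dB.

|H(j8)|_dB ≈ -13.7 dB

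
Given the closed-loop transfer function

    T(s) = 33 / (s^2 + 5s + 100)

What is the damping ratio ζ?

ζ = 0.25

Compare the denominator to the standard form s^2 + 2ζωₙs + ωₙ².
ωₙ² = 100, so ωₙ = 10 rad/s.
2ζωₙ = 5, so ζ = 5/(2·10) = 0.25.
With ζ = 0.25 the response is underdamped.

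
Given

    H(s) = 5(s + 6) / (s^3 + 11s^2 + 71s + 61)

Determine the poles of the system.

s = -5 ± 6j, -1

The poles are the roots of the denominator s^3 + 11s^2 + 71s + 61 = 0.
Trying s = -1: the polynomial evaluates to 0, so (s + 1) is a factor.
Dividing out leaves s^2 + 10s + 61 = 0.
The quadratic formula then gives s = -5 ± 6j.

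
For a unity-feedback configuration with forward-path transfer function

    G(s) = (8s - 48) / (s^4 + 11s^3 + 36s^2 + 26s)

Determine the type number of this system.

Factor s from the denominator: s^4 + 11s^3 + 36s^2 + 26s = s·(s^3 + 11s^2 + 36s + 26).
There is 1 pole at the origin, so the system is Type 1.

Type 1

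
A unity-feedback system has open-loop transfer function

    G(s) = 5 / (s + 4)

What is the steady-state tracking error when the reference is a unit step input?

e_ss = 0.4444

G(s) has no poles at the origin.
This is a Type 0 system. Kp = lim_{s→0} G(s) = 5/4.
e_ss = 1/(1 + Kp) = 1/(1 + 5/4) = 4/9 ≈ 0.4444.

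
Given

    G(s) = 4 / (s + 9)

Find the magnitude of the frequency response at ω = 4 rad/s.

|G(j4)| ≈ 0.4061

Substitute s = j4: numerator = 4, denominator = 9 + j4.
|G(j4)| = |4| / |9 + j4| = 4 / 9.8489 ≈ 0.4061.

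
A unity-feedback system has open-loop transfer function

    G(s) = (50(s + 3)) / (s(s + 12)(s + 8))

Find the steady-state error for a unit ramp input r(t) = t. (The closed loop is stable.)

G(s) has one pole at the origin.
This is a Type 1 system. Kv = lim_{s→0} s·G(s) = 150/96 = 25/16.
e_ss = 1/Kv = 1/(25/16) = 16/25 ≈ 0.6400.

e_ss = 0.6400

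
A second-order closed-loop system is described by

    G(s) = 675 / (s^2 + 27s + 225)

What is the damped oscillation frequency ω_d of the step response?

Comparing s^2 + 27s + 225 to s^2 + 2ζωₙs + ωₙ²: ωₙ = 15 rad/s and ζ = 27/(2·15) = 0.9.
ζωₙ = 27/2 = 13.5, so ω_d = ωₙ√(1−ζ²) = √(ωₙ² − (ζωₙ)²) = √(225 − 13.5²) = √42.75 ≈ 6.538 rad/s.

ω_d ≈ 6.538 rad/s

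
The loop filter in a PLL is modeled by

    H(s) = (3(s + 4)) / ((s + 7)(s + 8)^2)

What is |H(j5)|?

|H(j5)| ≈ 0.02509

Substitute s = j5: numerator = 12 + j15, denominator = -127 + j755.
|H(j5)| = |12 + j15| / |-127 + j755| = 19.209 / 765.61 ≈ 0.02509.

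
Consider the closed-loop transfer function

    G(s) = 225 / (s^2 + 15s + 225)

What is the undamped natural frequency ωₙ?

Compare the denominator to the standard form s^2 + 2ζωₙs + ωₙ².
ωₙ² = 225, so ωₙ = 15 rad/s.

ωₙ = 15 rad/s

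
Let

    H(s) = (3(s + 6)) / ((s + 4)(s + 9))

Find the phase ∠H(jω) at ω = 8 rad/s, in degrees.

∠H(j8) ≈ -51.94°

At s = j8: numerator = 18 + j24, denominator = -28 + j104.
∠H = ∠num − ∠den = 53.130° − (105.07°) = -51.94°.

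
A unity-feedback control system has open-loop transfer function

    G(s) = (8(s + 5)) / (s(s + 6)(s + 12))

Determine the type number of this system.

The denominator has 1 factor of s at the origin (free integrator), so this is a Type 1 system.

Type 1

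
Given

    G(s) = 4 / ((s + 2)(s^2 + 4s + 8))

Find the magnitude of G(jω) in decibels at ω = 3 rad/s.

|G(j3)|_dB ≈ -20.7 dB

Substitute s = j3: numerator = 4, denominator = -38 + j21.
|G(j3)| = |4| / |-38 + j21| = 4 / 43.417 ≈ 0.09213.
In decibels: 20·log₁₀(0.09213) ≈ -20.7 dB.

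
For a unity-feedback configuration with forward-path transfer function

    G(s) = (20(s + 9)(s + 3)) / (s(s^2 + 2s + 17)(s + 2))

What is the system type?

Type 1

The denominator has 1 factor of s at the origin (free integrator), so this is a Type 1 system.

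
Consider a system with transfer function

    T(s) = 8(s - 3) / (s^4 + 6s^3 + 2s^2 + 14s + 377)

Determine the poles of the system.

The poles are the roots of the denominator s^4 + 6s^3 + 2s^2 + 14s + 377 = 0.
No real roots exist; factor into two real quadratics: (s^2 + 10s + 29)(s^2 - 4s + 13) = 0.
Each quadratic gives a conjugate pair via the quadratic formula.

s = -5 ± 2j, 2 ± 3j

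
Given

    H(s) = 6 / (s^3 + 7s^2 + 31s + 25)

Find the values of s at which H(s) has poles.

The poles are the roots of the denominator s^3 + 7s^2 + 31s + 25 = 0.
Trying s = -1: the polynomial evaluates to 0, so (s + 1) is a factor.
Dividing out leaves s^2 + 6s + 25 = 0.
The quadratic formula then gives s = -3 ± 4j.

s = -3 ± 4j, -1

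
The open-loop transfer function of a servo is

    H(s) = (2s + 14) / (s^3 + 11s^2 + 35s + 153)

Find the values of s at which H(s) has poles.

s = -1 ± 4j, -9

The poles are the roots of the denominator s^3 + 11s^2 + 35s + 153 = 0.
Trying s = -9: the polynomial evaluates to 0, so (s + 9) is a factor.
Dividing out leaves s^2 + 2s + 17 = 0.
The quadratic formula then gives s = -1 ± 4j.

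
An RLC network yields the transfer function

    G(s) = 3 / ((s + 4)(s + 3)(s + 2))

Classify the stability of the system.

The poles can be read from the denominator factors: s = -4, -3, -2.
Since all poles lie strictly in the left half-plane, the system is stable.

stable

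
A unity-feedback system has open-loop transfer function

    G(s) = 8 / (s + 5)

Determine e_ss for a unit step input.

e_ss = 0.3846

G(s) has no poles at the origin.
This is a Type 0 system. Kp = lim_{s→0} G(s) = 8/5.
e_ss = 1/(1 + Kp) = 1/(1 + 8/5) = 5/13 ≈ 0.3846.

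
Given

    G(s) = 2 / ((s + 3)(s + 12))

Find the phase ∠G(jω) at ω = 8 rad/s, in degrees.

∠G(j8) ≈ -103.1°

At s = j8: numerator = 2, denominator = -28 + j120.
∠G = ∠num − ∠den = 0° − (103.13°) = -103.1°.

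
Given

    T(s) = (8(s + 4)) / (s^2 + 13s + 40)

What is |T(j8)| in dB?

|T(j8)|_dB ≈ -3.47 dB

Substitute s = j8: numerator = 32 + j64, denominator = -24 + j104.
|T(j8)| = |32 + j64| / |-24 + j104| = 71.554 / 106.73 ≈ 0.6704.
In decibels: 20·log₁₀(0.6704) ≈ -3.47 dB.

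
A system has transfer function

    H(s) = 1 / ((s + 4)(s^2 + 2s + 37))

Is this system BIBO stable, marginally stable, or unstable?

The poles can be read from the denominator factors: s = -4, -1 + 6j, -1 - 6j.
Since all poles lie strictly in the left half-plane, the system is stable.

stable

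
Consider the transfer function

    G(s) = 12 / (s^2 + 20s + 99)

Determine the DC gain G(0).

G(0) = 4/33 ≈ 0.1212

Set s = 0: G(0) = (12) / (99) = 4/33.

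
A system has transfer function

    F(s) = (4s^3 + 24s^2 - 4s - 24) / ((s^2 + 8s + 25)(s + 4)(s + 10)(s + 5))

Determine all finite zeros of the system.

Set the numerator to zero: 4s^3 + 24s^2 - 4s - 24 = 0, i.e. 4·(s^3 + 6s^2 - s - 6) = 0.
Factoring: (s + 6)(s - 1)(s + 1) = 0.

s = -6, 1, -1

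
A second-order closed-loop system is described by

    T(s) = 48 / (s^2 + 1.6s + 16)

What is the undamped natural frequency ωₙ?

Compare the denominator to the standard form s^2 + 2ζωₙs + ωₙ².
ωₙ² = 16, so ωₙ = 4 rad/s.

ωₙ = 4 rad/s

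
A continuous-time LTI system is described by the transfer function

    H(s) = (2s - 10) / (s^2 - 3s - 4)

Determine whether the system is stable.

The denominator s^2 - 3s - 4 factors as (s - 4)(s + 1), giving poles at s = 4, -1.
Since the pole(s) at s = 4 lie in the right half-plane, the system is unstable.

unstable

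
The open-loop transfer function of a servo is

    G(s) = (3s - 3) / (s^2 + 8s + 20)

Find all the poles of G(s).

s = -4 ± 2j

The poles are the roots of the denominator s^2 + 8s + 20 = 0.
Using the quadratic formula: s = (-8 ± √(-16))/2 = -4 ± 2j.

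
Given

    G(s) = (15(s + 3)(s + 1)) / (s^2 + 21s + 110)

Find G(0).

Set s = 0: G(0) = (45) / (110) = 9/22.

G(0) = 9/22 ≈ 0.4091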